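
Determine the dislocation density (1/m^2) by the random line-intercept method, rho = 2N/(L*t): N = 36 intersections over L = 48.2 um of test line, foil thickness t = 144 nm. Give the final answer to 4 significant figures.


rho = 2N / (L * t)
L = 48.2 um = 4.82e-05 m, t = 144 nm = 1.44e-07 m
rho = 2 * 36 / (4.82e-05 * 1.44e-07)
rho = 1.037e+13 1/m^2


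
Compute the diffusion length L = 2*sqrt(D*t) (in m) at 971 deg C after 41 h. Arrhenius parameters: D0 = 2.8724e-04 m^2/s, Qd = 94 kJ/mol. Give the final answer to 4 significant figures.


Step 1: D = D0 * exp(-Qd/(R*T))
T = 1244.15 K
D = 2.8724e-04 * exp(-94e3 / (8.314 * 1244.15)) = 3.24779e-08 m^2/s
Step 2: L = 2*sqrt(D*t)
t = 41 h = 147600 s
L = 2*sqrt(3.24779e-08 * 147600) = 0.1385 m


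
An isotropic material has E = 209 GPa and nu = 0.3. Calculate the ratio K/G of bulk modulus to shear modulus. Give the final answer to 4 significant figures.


G = E / (2*(1+nu))
G = 209 / (2*(1+0.3)) = 80.3846 GPa
K = E / (3*(1-2*nu))
K = 209 / (3*(1-2*0.3)) = 174.167 GPa
K/G = 174.167 / 80.3846 = 2.167


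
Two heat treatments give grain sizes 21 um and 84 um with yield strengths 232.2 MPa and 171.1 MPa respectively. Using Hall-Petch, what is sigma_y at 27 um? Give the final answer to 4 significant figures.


sigma_y = sigma0 + k / sqrt(d)
1/sqrt(d1) = 1/sqrt(2.1e-05) = 218.218;  1/sqrt(d2) = 109.109
k = (sigma1 - sigma2) / (1/sqrt(d1) - 1/sqrt(d2)) = (232.2 - 171.1) / (218.218 - 109.109) = 0.559991 MPa*m^0.5
sigma0 = sigma1 - k/sqrt(d1) = 232.2 - 0.559991*218.218 = 110 MPa
sigma_y(d3) = 110 + 0.559991 / sqrt(2.7e-05) = 217.8 MPa


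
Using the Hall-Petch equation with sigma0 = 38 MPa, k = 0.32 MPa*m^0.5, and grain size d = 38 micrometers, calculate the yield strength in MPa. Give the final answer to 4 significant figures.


sigma_y = sigma0 + k / sqrt(d)
d = 38 um = 3.8e-05 m
sigma_y = 38 + 0.32 / sqrt(3.8e-05)
sigma_y = 89.91 MPa


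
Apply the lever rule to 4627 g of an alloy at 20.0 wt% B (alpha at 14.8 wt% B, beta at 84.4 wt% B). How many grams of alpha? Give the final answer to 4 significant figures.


f_alpha = (C_beta - C0) / (C_beta - C_alpha)
f_alpha = (84.4 - 20.0) / (84.4 - 14.8) = 0.925287
m_alpha = f_alpha * m_total = 0.925287 * 4627 = 4281 g


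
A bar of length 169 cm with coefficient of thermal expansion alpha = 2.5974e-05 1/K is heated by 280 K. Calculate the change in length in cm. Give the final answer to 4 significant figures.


dL = L0 * alpha * dT
dL = 169 * 2.5974e-05 * 280
dL = 1.229 cm


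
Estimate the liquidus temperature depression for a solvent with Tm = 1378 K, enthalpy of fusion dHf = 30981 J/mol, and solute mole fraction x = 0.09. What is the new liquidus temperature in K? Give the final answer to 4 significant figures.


dT = R*Tm^2*x / dHf
dT = 8.314 * 1378^2 * 0.09 / 30981
dT = 45.8623 K
T_new = 1378 - 45.8623 = 1332 K


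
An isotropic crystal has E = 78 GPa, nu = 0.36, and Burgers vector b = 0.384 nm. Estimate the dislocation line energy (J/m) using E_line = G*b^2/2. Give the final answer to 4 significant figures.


Step 1: G = E / (2*(1+nu))
G = 78 / (2*(1+0.36)) = 28.6765 GPa = 2.86765e+10 Pa
Step 2: E_line = G*b^2/2
b = 0.384 nm = 3.84e-10 m
E_line = 0.5 * 2.86765e+10 * (3.84e-10)^2 = 2.114e-09 J/m


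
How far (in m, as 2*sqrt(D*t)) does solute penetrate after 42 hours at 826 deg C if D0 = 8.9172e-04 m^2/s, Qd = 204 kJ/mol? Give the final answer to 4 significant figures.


Step 1: D = D0 * exp(-Qd/(R*T))
T = 1099.15 K
D = 8.9172e-04 * exp(-204e3 / (8.314 * 1099.15)) = 1.79985e-13 m^2/s
Step 2: L = 2*sqrt(D*t)
t = 42 h = 151200 s
L = 2*sqrt(1.79985e-13 * 151200) = 3.299e-04 m


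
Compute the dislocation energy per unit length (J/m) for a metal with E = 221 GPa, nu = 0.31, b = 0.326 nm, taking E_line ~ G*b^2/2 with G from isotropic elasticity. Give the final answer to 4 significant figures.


Step 1: G = E / (2*(1+nu))
G = 221 / (2*(1+0.31)) = 84.3511 GPa = 8.43511e+10 Pa
Step 2: E_line = G*b^2/2
b = 0.326 nm = 3.26e-10 m
E_line = 0.5 * 8.43511e+10 * (3.26e-10)^2 = 4.482e-09 J/m


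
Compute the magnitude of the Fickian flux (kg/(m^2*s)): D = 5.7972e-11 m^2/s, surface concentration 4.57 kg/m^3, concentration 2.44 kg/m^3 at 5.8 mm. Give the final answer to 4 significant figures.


J = -D * (dC/dx) = D * (C1 - C2) / dx
J = 5.7972e-11 * (4.57 - 2.44) / 5.8e-03
J = 2.129e-08 kg/(m^2*s)


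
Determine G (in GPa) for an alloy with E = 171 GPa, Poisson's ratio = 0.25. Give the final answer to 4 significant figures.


G = E / (2*(1+nu))
G = 171 / (2*(1+0.25))
G = 68.4 GPa


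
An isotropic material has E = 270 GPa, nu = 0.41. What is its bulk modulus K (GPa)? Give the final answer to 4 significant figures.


K = E / (3*(1-2*nu))
K = 270 / (3*(1-2*0.41))
K = 500 GPa


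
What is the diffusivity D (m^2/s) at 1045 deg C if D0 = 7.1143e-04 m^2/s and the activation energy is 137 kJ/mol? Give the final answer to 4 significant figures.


D = D0 * exp(-Qd / (R*T))
T = 1318.15 K
D = 7.1143e-04 * exp(-137e3 / (8.314 * 1318.15))
D = 2.649e-09 m^2/s


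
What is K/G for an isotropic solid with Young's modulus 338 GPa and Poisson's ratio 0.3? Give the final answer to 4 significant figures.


G = E / (2*(1+nu))
G = 338 / (2*(1+0.3)) = 130 GPa
K = E / (3*(1-2*nu))
K = 338 / (3*(1-2*0.3)) = 281.667 GPa
K/G = 281.667 / 130 = 2.167


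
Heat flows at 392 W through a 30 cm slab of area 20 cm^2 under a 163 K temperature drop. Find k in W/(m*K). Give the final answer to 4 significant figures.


k = Q*L / (A*dT)
L = 0.3 m, A = 2e-03 m^2
k = 392 * 0.3 / (2e-03 * 163)
k = 360.7 W/(m*K)


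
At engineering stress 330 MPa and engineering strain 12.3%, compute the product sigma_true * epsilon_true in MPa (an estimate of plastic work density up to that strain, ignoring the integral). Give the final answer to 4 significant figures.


sigma_true = sigma_eng * (1 + epsilon_eng)
sigma_true = 330 * (1 + 0.123) = 370.59 MPa
epsilon_true = ln(1 + epsilon_eng)
epsilon_true = ln(1 + 0.123) = 0.116004
sigma_true * epsilon_true = 370.59 * 0.116004 = 42.99 MPa


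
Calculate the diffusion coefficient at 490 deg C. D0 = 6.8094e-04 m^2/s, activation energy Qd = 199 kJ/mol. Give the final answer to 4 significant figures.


D = D0 * exp(-Qd / (R*T))
T = 763.15 K
D = 6.8094e-04 * exp(-199e3 / (8.314 * 763.15))
D = 1.629e-17 m^2/s


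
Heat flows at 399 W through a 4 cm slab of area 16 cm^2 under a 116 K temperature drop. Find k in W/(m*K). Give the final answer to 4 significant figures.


k = Q*L / (A*dT)
L = 0.04 m, A = 1.6e-03 m^2
k = 399 * 0.04 / (1.6e-03 * 116)
k = 85.99 W/(m*K)


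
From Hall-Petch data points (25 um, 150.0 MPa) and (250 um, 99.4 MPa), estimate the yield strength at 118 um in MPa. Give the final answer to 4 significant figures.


sigma_y = sigma0 + k / sqrt(d)
1/sqrt(d1) = 1/sqrt(2.5e-05) = 200;  1/sqrt(d2) = 63.2456
k = (sigma1 - sigma2) / (1/sqrt(d1) - 1/sqrt(d2)) = (150.0 - 99.4) / (200 - 63.2456) = 0.370006 MPa*m^0.5
sigma0 = sigma1 - k/sqrt(d1) = 150.0 - 0.370006*200 = 75.9988 MPa
sigma_y(d3) = 75.9988 + 0.370006 / sqrt(1.18e-04) = 110.1 MPa


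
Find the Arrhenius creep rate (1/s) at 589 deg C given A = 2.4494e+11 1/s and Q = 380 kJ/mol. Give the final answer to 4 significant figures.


rate = A * exp(-Q / (R*T))
T = 589 + 273.15 = 862.15 K
rate = 2.4494e+11 * exp(-380e3 / (8.314 * 862.15))
rate = 2.319e-12 1/s


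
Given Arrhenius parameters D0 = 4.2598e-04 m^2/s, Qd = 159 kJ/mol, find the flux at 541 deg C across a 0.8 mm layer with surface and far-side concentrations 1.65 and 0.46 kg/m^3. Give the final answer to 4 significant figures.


Step 1: D = D0 * exp(-Qd/(R*T))
T = 541 + 273.15 = 814.15 K
D = 4.2598e-04 * exp(-159e3 / (8.314 * 814.15)) = 2.67806e-14 m^2/s
Step 2: J = D * (C1 - C2) / dx
J = 2.67806e-14 * (1.65 - 0.46) / 8e-04
J = 3.984e-11 kg/(m^2*s)


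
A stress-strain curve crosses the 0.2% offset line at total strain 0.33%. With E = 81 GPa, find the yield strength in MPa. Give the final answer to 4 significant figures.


Offset strain = 0.002
Elastic strain at yield = total_strain - offset = 3.3e-03 - 0.002 = 1.3e-03
sigma_y = E * elastic_strain = 81000 * 1.3e-03
sigma_y = 105.3 MPa


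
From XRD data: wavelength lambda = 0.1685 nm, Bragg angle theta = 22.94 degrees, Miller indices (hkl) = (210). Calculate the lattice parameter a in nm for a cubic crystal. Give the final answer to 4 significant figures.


d = lambda / (2*sin(theta))
d = 0.1685 / (2*sin(22.94 deg))
d = 0.216155 nm
a = d * sqrt(h^2+k^2+l^2) = 0.216155 * sqrt(5)
a = 0.4833 nm


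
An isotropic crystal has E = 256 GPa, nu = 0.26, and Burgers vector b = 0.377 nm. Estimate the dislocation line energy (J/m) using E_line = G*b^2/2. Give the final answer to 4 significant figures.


Step 1: G = E / (2*(1+nu))
G = 256 / (2*(1+0.26)) = 101.587 GPa = 1.01587e+11 Pa
Step 2: E_line = G*b^2/2
b = 0.377 nm = 3.77e-10 m
E_line = 0.5 * 1.01587e+11 * (3.77e-10)^2 = 7.219e-09 J/m


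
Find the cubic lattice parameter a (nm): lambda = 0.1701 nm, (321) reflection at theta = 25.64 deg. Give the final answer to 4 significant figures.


d = lambda / (2*sin(theta))
d = 0.1701 / (2*sin(25.64 deg))
d = 0.19655 nm
a = d * sqrt(h^2+k^2+l^2) = 0.19655 * sqrt(14)
a = 0.7354 nm


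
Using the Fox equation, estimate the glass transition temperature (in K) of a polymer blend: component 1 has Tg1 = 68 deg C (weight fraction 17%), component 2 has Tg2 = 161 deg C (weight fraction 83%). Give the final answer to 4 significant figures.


1/Tg = w1/Tg1 + w2/Tg2 (in Kelvin)
Tg1 = 341.15 K, Tg2 = 434.15 K
1/Tg = 0.17/341.15 + 0.83/434.15
Tg = 414.9 K


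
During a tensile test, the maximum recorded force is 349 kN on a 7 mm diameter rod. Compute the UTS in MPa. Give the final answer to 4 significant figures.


A0 = pi*(d/2)^2 = pi*(7/2)^2 = 38.4845 mm^2
UTS = F_max / A0 = 349*1000 / 38.4845
UTS = 9069 MPa


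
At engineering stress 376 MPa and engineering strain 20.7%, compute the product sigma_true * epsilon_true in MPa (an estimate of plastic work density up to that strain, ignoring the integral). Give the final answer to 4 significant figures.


sigma_true = sigma_eng * (1 + epsilon_eng)
sigma_true = 376 * (1 + 0.207) = 453.832 MPa
epsilon_true = ln(1 + epsilon_eng)
epsilon_true = ln(1 + 0.207) = 0.188138
sigma_true * epsilon_true = 453.832 * 0.188138 = 85.38 MPa


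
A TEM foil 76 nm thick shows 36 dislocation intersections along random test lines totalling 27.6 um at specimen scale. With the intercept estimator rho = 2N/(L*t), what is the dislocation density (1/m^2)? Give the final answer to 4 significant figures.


rho = 2N / (L * t)
L = 27.6 um = 2.76e-05 m, t = 76 nm = 7.6e-08 m
rho = 2 * 36 / (2.76e-05 * 7.6e-08)
rho = 3.432e+13 1/m^2


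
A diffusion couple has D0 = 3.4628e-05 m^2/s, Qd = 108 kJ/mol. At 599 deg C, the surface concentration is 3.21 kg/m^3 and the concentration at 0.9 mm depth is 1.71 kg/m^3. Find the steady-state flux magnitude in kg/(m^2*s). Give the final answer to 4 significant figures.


Step 1: D = D0 * exp(-Qd/(R*T))
T = 599 + 273.15 = 872.15 K
D = 3.4628e-05 * exp(-108e3 / (8.314 * 872.15)) = 1.17728e-11 m^2/s
Step 2: J = D * (C1 - C2) / dx
J = 1.17728e-11 * (3.21 - 1.71) / 9e-04
J = 1.962e-08 kg/(m^2*s)


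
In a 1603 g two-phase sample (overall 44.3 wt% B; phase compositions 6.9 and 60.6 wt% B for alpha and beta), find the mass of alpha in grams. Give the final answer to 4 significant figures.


f_alpha = (C_beta - C0) / (C_beta - C_alpha)
f_alpha = (60.6 - 44.3) / (60.6 - 6.9) = 0.303538
m_alpha = f_alpha * m_total = 0.303538 * 1603 = 486.6 g


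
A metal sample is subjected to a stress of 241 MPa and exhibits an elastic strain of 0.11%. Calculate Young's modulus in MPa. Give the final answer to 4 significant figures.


E = sigma / epsilon
epsilon = 0.11% = 1.1e-03
E = 241 / 1.1e-03
E = 219100 MPa


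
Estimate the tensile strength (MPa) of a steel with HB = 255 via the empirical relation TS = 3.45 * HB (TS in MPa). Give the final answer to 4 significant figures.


TS (MPa) = 3.45 * HB
TS = 3.45 * 255
TS = 879.8 MPa


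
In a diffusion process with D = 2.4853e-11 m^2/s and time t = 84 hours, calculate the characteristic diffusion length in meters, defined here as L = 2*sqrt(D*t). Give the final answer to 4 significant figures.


t = 84 hr = 302400 s
Diffusion length = 2*sqrt(D*t)
= 2*sqrt(2.4853e-11 * 302400)
= 5.483e-03 m


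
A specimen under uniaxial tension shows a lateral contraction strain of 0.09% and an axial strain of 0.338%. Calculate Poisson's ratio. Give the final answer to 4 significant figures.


nu = -epsilon_lat / epsilon_axial
Lateral strain is contraction (negative), so using magnitudes:
nu = 0.09 / 0.338
nu = 0.2663


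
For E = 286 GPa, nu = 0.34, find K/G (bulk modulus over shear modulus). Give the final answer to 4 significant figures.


G = E / (2*(1+nu))
G = 286 / (2*(1+0.34)) = 106.716 GPa
K = E / (3*(1-2*nu))
K = 286 / (3*(1-2*0.34)) = 297.917 GPa
K/G = 297.917 / 106.716 = 2.792


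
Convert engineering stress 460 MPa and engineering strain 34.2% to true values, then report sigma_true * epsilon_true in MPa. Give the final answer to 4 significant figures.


sigma_true = sigma_eng * (1 + epsilon_eng)
sigma_true = 460 * (1 + 0.342) = 617.32 MPa
epsilon_true = ln(1 + epsilon_eng)
epsilon_true = ln(1 + 0.342) = 0.294161
sigma_true * epsilon_true = 617.32 * 0.294161 = 181.6 MPa


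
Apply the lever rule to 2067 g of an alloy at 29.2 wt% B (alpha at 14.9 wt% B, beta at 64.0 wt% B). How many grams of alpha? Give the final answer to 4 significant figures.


f_alpha = (C_beta - C0) / (C_beta - C_alpha)
f_alpha = (64.0 - 29.2) / (64.0 - 14.9) = 0.708758
m_alpha = f_alpha * m_total = 0.708758 * 2067 = 1465 g


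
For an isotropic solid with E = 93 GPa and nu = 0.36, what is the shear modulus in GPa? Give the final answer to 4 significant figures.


G = E / (2*(1+nu))
G = 93 / (2*(1+0.36))
G = 34.19 GPa


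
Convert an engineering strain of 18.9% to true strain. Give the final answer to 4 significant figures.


epsilon_true = ln(1 + epsilon_eng)
epsilon_true = ln(1 + 0.189)
epsilon_true = 0.1731


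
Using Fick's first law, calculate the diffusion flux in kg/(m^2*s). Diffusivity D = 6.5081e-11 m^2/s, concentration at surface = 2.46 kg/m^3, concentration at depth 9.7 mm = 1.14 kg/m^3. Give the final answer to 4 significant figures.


J = -D * (dC/dx) = D * (C1 - C2) / dx
J = 6.5081e-11 * (2.46 - 1.14) / 9.7e-03
J = 8.856e-09 kg/(m^2*s)


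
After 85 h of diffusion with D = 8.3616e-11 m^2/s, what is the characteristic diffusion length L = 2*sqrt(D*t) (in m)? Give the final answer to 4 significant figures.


t = 85 hr = 306000 s
Diffusion length = 2*sqrt(D*t)
= 2*sqrt(8.3616e-11 * 306000)
= 0.01012 m


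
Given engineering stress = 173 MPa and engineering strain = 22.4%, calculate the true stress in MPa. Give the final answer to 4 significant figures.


sigma_true = sigma_eng * (1 + epsilon_eng)
sigma_true = 173 * (1 + 0.224)
sigma_true = 211.8 MPa


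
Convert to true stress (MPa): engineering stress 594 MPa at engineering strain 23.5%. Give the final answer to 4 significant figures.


sigma_true = sigma_eng * (1 + epsilon_eng)
sigma_true = 594 * (1 + 0.235)
sigma_true = 733.6 MPa


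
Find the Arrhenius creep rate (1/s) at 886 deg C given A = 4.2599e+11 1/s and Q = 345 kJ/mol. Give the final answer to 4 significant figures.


rate = A * exp(-Q / (R*T))
T = 886 + 273.15 = 1159.15 K
rate = 4.2599e+11 * exp(-345e3 / (8.314 * 1159.15))
rate = 1.208e-04 1/s


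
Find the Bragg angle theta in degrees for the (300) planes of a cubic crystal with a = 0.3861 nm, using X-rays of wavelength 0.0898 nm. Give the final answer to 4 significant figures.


d = a / sqrt(h^2+k^2+l^2)
d = 0.3861 / sqrt(9) = 0.1287 nm
lambda = 2*d*sin(theta)  =>  sin(theta) = lambda / (2*d)
sin(theta) = 0.0898 / (2 * 0.1287) = 0.348873
theta = 20.42 deg


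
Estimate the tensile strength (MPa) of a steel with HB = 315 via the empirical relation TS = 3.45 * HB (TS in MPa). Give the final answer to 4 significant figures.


TS (MPa) = 3.45 * HB
TS = 3.45 * 315
TS = 1087 MPa


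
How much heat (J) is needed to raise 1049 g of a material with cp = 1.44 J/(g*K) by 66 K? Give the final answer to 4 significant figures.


Q = m * cp * dT
Q = 1049 * 1.44 * 66
Q = 99700 J


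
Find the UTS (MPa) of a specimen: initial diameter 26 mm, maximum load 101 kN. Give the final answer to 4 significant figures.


A0 = pi*(d/2)^2 = pi*(26/2)^2 = 530.929 mm^2
UTS = F_max / A0 = 101*1000 / 530.929
UTS = 190.2 MPa


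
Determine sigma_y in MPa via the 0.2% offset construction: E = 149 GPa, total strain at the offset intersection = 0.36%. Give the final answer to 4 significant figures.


Offset strain = 0.002
Elastic strain at yield = total_strain - offset = 3.6e-03 - 0.002 = 1.6e-03
sigma_y = E * elastic_strain = 149000 * 1.6e-03
sigma_y = 238.4 MPa


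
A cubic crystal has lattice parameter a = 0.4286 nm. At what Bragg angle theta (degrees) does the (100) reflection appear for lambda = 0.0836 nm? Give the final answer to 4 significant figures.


d = a / sqrt(h^2+k^2+l^2)
d = 0.4286 / sqrt(1) = 0.4286 nm
lambda = 2*d*sin(theta)  =>  sin(theta) = lambda / (2*d)
sin(theta) = 0.0836 / (2 * 0.4286) = 0.0975268
theta = 5.597 deg


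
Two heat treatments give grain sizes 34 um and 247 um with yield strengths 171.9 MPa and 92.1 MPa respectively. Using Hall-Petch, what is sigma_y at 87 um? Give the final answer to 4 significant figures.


sigma_y = sigma0 + k / sqrt(d)
1/sqrt(d1) = 1/sqrt(3.4e-05) = 171.499;  1/sqrt(d2) = 63.6285
k = (sigma1 - sigma2) / (1/sqrt(d1) - 1/sqrt(d2)) = (171.9 - 92.1) / (171.499 - 63.6285) = 0.739779 MPa*m^0.5
sigma0 = sigma1 - k/sqrt(d1) = 171.9 - 0.739779*171.499 = 45.029 MPa
sigma_y(d3) = 45.029 + 0.739779 / sqrt(8.7e-05) = 124.3 MPa


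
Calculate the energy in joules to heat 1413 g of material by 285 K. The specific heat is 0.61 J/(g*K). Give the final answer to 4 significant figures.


Q = m * cp * dT
Q = 1413 * 0.61 * 285
Q = 245700 J


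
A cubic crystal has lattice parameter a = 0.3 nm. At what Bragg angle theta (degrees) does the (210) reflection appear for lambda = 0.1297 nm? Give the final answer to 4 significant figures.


d = a / sqrt(h^2+k^2+l^2)
d = 0.3 / sqrt(5) = 0.134164 nm
lambda = 2*d*sin(theta)  =>  sin(theta) = lambda / (2*d)
sin(theta) = 0.1297 / (2 * 0.134164) = 0.483363
theta = 28.91 deg


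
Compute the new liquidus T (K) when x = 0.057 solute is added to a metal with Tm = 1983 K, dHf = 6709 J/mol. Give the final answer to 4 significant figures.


dT = R*Tm^2*x / dHf
dT = 8.314 * 1983^2 * 0.057 / 6709
dT = 277.762 K
T_new = 1983 - 277.762 = 1705 K


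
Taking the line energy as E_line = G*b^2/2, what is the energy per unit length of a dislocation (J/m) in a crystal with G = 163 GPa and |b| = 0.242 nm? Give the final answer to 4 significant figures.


E = G*b^2/2
b = 0.242 nm = 2.42e-10 m
G = 163 GPa = 1.63e+11 Pa
E = 0.5 * 1.63e+11 * (2.42e-10)^2
E = 4.773e-09 J/m


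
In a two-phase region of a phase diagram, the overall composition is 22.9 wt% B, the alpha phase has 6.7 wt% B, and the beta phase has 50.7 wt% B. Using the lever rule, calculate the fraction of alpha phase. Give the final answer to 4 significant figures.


f_alpha = (C_beta - C0) / (C_beta - C_alpha)
f_alpha = (50.7 - 22.9) / (50.7 - 6.7)
f_alpha = 0.6318


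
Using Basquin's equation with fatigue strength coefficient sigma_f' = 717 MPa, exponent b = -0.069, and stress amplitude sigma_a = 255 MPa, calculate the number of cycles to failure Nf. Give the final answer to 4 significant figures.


sigma_a = sigma_f' * (2*Nf)^b
2*Nf = (sigma_a / sigma_f')^(1/b)
2*Nf = (255 / 717)^(1/-0.069)
2*Nf = 3.21323e+06
Nf = 1.607e+06 cycles


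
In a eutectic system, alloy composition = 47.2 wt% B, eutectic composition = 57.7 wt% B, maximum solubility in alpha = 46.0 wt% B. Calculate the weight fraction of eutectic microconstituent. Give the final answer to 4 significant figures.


f_primary = (C_e - C0) / (C_e - C_alpha_max)
f_primary = (57.7 - 47.2) / (57.7 - 46.0)
f_primary = 0.897436
f_eutectic = 1 - 0.897436 = 0.1026


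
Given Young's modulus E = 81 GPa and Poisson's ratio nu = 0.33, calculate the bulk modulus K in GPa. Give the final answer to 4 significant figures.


K = E / (3*(1-2*nu))
K = 81 / (3*(1-2*0.33))
K = 79.41 GPa


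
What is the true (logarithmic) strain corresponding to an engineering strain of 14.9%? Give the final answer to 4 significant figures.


epsilon_true = ln(1 + epsilon_eng)
epsilon_true = ln(1 + 0.149)
epsilon_true = 0.1389


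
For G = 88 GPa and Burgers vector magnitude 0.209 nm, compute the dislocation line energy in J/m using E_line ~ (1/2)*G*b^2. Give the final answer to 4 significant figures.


E = G*b^2/2
b = 0.209 nm = 2.09e-10 m
G = 88 GPa = 8.8e+10 Pa
E = 0.5 * 8.8e+10 * (2.09e-10)^2
E = 1.922e-09 J/m


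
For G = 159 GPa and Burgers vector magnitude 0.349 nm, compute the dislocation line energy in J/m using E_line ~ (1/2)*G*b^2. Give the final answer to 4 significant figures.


E = G*b^2/2
b = 0.349 nm = 3.49e-10 m
G = 159 GPa = 1.59e+11 Pa
E = 0.5 * 1.59e+11 * (3.49e-10)^2
E = 9.683e-09 J/m


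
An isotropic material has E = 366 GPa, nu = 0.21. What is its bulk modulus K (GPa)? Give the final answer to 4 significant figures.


K = E / (3*(1-2*nu))
K = 366 / (3*(1-2*0.21))
K = 210.3 GPa


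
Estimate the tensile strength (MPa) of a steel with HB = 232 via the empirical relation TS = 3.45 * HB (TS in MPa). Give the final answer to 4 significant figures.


TS (MPa) = 3.45 * HB
TS = 3.45 * 232
TS = 800.4 MPa


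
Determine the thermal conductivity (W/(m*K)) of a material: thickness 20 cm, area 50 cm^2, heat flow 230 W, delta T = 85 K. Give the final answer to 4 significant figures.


k = Q*L / (A*dT)
L = 0.2 m, A = 5e-03 m^2
k = 230 * 0.2 / (5e-03 * 85)
k = 108.2 W/(m*K)


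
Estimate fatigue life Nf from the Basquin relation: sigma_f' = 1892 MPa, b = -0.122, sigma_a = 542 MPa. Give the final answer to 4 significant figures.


sigma_a = sigma_f' * (2*Nf)^b
2*Nf = (sigma_a / sigma_f')^(1/b)
2*Nf = (542 / 1892)^(1/-0.122)
2*Nf = 28195.5
Nf = 14100 cycles


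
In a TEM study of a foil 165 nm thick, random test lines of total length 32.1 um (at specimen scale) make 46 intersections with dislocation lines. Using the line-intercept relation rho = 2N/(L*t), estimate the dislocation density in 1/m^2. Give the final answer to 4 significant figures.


rho = 2N / (L * t)
L = 32.1 um = 3.21e-05 m, t = 165 nm = 1.65e-07 m
rho = 2 * 46 / (3.21e-05 * 1.65e-07)
rho = 1.737e+13 1/m^2


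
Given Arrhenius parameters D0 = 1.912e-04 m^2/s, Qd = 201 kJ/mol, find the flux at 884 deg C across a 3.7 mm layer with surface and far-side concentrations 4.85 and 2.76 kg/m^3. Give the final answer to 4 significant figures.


Step 1: D = D0 * exp(-Qd/(R*T))
T = 884 + 273.15 = 1157.15 K
D = 1.912e-04 * exp(-201e3 / (8.314 * 1157.15)) = 1.61386e-13 m^2/s
Step 2: J = D * (C1 - C2) / dx
J = 1.61386e-13 * (4.85 - 2.76) / 3.7e-03
J = 9.116e-11 kg/(m^2*s)


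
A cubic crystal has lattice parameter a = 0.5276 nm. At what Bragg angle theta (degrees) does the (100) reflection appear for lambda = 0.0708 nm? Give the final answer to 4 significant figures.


d = a / sqrt(h^2+k^2+l^2)
d = 0.5276 / sqrt(1) = 0.5276 nm
lambda = 2*d*sin(theta)  =>  sin(theta) = lambda / (2*d)
sin(theta) = 0.0708 / (2 * 0.5276) = 0.0670963
theta = 3.847 deg


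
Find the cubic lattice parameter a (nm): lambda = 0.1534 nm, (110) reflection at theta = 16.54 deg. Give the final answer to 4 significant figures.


d = lambda / (2*sin(theta))
d = 0.1534 / (2*sin(16.54 deg))
d = 0.269421 nm
a = d * sqrt(h^2+k^2+l^2) = 0.269421 * sqrt(2)
a = 0.381 nm


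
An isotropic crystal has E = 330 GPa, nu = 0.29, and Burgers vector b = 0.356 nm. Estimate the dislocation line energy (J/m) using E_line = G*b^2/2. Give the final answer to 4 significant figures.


Step 1: G = E / (2*(1+nu))
G = 330 / (2*(1+0.29)) = 127.907 GPa = 1.27907e+11 Pa
Step 2: E_line = G*b^2/2
b = 0.356 nm = 3.56e-10 m
E_line = 0.5 * 1.27907e+11 * (3.56e-10)^2 = 8.105e-09 J/m


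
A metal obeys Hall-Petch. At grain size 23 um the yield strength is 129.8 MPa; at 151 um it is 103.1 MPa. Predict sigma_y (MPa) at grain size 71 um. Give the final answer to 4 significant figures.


sigma_y = sigma0 + k / sqrt(d)
1/sqrt(d1) = 1/sqrt(2.3e-05) = 208.514;  1/sqrt(d2) = 81.3788
k = (sigma1 - sigma2) / (1/sqrt(d1) - 1/sqrt(d2)) = (129.8 - 103.1) / (208.514 - 81.3788) = 0.210012 MPa*m^0.5
sigma0 = sigma1 - k/sqrt(d1) = 129.8 - 0.210012*208.514 = 86.0095 MPa
sigma_y(d3) = 86.0095 + 0.210012 / sqrt(7.1e-05) = 110.9 MPa


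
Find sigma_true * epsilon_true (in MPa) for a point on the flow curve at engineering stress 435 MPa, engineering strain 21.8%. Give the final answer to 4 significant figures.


sigma_true = sigma_eng * (1 + epsilon_eng)
sigma_true = 435 * (1 + 0.218) = 529.83 MPa
epsilon_true = ln(1 + epsilon_eng)
epsilon_true = ln(1 + 0.218) = 0.19721
sigma_true * epsilon_true = 529.83 * 0.19721 = 104.5 MPa


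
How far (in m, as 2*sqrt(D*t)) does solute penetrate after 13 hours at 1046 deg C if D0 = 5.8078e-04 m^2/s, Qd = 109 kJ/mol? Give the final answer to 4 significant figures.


Step 1: D = D0 * exp(-Qd/(R*T))
T = 1319.15 K
D = 5.8078e-04 * exp(-109e3 / (8.314 * 1319.15)) = 2.80389e-08 m^2/s
Step 2: L = 2*sqrt(D*t)
t = 13 h = 46800 s
L = 2*sqrt(2.80389e-08 * 46800) = 0.07245 m


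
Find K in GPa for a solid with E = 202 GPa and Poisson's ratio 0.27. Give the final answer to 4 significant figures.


K = E / (3*(1-2*nu))
K = 202 / (3*(1-2*0.27))
K = 146.4 GPa


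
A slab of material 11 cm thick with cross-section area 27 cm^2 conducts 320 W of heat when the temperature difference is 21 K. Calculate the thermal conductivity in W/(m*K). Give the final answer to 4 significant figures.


k = Q*L / (A*dT)
L = 0.11 m, A = 2.7e-03 m^2
k = 320 * 0.11 / (2.7e-03 * 21)
k = 620.8 W/(m*K)


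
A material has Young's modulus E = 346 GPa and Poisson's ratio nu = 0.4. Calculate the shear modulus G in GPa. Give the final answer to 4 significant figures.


G = E / (2*(1+nu))
G = 346 / (2*(1+0.4))
G = 123.6 GPa


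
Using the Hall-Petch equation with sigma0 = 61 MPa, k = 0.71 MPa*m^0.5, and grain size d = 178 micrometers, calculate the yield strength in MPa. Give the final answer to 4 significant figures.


sigma_y = sigma0 + k / sqrt(d)
d = 178 um = 1.78e-04 m
sigma_y = 61 + 0.71 / sqrt(1.78e-04)
sigma_y = 114.2 MPa


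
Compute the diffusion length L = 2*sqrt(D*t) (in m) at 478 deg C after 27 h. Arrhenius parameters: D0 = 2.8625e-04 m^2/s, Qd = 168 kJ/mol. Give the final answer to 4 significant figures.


Step 1: D = D0 * exp(-Qd/(R*T))
T = 751.15 K
D = 2.8625e-04 * exp(-168e3 / (8.314 * 751.15)) = 5.93851e-16 m^2/s
Step 2: L = 2*sqrt(D*t)
t = 27 h = 97200 s
L = 2*sqrt(5.93851e-16 * 97200) = 1.52e-05 m


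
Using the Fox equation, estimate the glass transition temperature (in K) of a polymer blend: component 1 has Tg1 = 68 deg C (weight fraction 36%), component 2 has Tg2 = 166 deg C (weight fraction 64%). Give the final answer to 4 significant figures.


1/Tg = w1/Tg1 + w2/Tg2 (in Kelvin)
Tg1 = 341.15 K, Tg2 = 439.15 K
1/Tg = 0.36/341.15 + 0.64/439.15
Tg = 398 K


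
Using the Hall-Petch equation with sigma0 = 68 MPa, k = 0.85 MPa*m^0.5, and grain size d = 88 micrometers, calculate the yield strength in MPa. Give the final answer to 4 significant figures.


sigma_y = sigma0 + k / sqrt(d)
d = 88 um = 8.8e-05 m
sigma_y = 68 + 0.85 / sqrt(8.8e-05)
sigma_y = 158.6 MPa


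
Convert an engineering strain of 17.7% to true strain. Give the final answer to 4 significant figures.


epsilon_true = ln(1 + epsilon_eng)
epsilon_true = ln(1 + 0.177)
epsilon_true = 0.163


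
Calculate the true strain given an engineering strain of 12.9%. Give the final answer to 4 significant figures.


epsilon_true = ln(1 + epsilon_eng)
epsilon_true = ln(1 + 0.129)
epsilon_true = 0.1213


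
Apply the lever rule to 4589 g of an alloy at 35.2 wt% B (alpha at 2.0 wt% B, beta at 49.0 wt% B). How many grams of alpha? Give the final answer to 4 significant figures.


f_alpha = (C_beta - C0) / (C_beta - C_alpha)
f_alpha = (49.0 - 35.2) / (49.0 - 2.0) = 0.293617
m_alpha = f_alpha * m_total = 0.293617 * 4589 = 1347 g


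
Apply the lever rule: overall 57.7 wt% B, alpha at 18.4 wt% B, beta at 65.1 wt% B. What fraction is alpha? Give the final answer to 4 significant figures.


f_alpha = (C_beta - C0) / (C_beta - C_alpha)
f_alpha = (65.1 - 57.7) / (65.1 - 18.4)
f_alpha = 0.1585


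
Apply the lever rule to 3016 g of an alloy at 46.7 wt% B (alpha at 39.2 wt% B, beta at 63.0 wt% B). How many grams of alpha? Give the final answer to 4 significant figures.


f_alpha = (C_beta - C0) / (C_beta - C_alpha)
f_alpha = (63.0 - 46.7) / (63.0 - 39.2) = 0.684874
m_alpha = f_alpha * m_total = 0.684874 * 3016 = 2066 g


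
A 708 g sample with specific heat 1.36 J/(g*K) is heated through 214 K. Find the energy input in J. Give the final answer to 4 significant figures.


Q = m * cp * dT
Q = 708 * 1.36 * 214
Q = 206100 J


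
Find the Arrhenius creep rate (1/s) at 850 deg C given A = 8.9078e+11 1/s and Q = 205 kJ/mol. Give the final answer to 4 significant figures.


rate = A * exp(-Q / (R*T))
T = 850 + 273.15 = 1123.15 K
rate = 8.9078e+11 * exp(-205e3 / (8.314 * 1123.15))
rate = 260.3 1/s


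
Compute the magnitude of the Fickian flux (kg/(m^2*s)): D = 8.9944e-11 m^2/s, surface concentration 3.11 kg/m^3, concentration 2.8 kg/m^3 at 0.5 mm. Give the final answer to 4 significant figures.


J = -D * (dC/dx) = D * (C1 - C2) / dx
J = 8.9944e-11 * (3.11 - 2.8) / 5e-04
J = 5.577e-08 kg/(m^2*s)


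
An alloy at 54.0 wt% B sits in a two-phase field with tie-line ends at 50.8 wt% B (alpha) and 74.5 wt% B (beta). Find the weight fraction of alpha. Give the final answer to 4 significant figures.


f_alpha = (C_beta - C0) / (C_beta - C_alpha)
f_alpha = (74.5 - 54.0) / (74.5 - 50.8)
f_alpha = 0.865


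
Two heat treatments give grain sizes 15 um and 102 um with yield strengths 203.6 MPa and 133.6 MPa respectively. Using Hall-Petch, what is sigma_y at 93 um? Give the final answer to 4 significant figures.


sigma_y = sigma0 + k / sqrt(d)
1/sqrt(d1) = 1/sqrt(1.5e-05) = 258.199;  1/sqrt(d2) = 99.0148
k = (sigma1 - sigma2) / (1/sqrt(d1) - 1/sqrt(d2)) = (203.6 - 133.6) / (258.199 - 99.0148) = 0.439742 MPa*m^0.5
sigma0 = sigma1 - k/sqrt(d1) = 203.6 - 0.439742*258.199 = 90.059 MPa
sigma_y(d3) = 90.059 + 0.439742 / sqrt(9.3e-05) = 135.7 MPa


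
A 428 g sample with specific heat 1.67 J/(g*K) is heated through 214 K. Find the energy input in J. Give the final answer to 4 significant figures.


Q = m * cp * dT
Q = 428 * 1.67 * 214
Q = 153000 J


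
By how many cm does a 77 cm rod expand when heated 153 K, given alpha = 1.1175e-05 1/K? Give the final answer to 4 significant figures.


dL = L0 * alpha * dT
dL = 77 * 1.1175e-05 * 153
dL = 0.1317 cm


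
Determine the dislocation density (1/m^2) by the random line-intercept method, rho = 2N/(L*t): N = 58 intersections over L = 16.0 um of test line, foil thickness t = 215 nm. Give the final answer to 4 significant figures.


rho = 2N / (L * t)
L = 16.0 um = 1.6e-05 m, t = 215 nm = 2.15e-07 m
rho = 2 * 58 / (1.6e-05 * 2.15e-07)
rho = 3.372e+13 1/m^2


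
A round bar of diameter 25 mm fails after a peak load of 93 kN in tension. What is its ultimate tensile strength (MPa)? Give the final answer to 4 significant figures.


A0 = pi*(d/2)^2 = pi*(25/2)^2 = 490.874 mm^2
UTS = F_max / A0 = 93*1000 / 490.874
UTS = 189.5 MPa


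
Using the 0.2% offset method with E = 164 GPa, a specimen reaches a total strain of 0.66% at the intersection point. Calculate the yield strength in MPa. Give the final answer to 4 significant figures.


Offset strain = 0.002
Elastic strain at yield = total_strain - offset = 6.6e-03 - 0.002 = 4.6e-03
sigma_y = E * elastic_strain = 164000 * 4.6e-03
sigma_y = 754.4 MPa


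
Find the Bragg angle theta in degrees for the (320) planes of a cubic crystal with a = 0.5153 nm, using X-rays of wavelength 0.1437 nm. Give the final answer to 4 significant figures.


d = a / sqrt(h^2+k^2+l^2)
d = 0.5153 / sqrt(13) = 0.142919 nm
lambda = 2*d*sin(theta)  =>  sin(theta) = lambda / (2*d)
sin(theta) = 0.1437 / (2 * 0.142919) = 0.502734
theta = 30.18 deg


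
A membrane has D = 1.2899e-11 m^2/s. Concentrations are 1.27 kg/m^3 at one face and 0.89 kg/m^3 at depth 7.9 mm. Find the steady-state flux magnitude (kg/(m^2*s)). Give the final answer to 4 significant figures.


J = -D * (dC/dx) = D * (C1 - C2) / dx
J = 1.2899e-11 * (1.27 - 0.89) / 7.9e-03
J = 6.205e-10 kg/(m^2*s)


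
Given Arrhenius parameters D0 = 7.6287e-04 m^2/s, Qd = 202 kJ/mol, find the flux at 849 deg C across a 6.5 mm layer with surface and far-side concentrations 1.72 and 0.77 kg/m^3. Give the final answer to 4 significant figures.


Step 1: D = D0 * exp(-Qd/(R*T))
T = 849 + 273.15 = 1122.15 K
D = 7.6287e-04 * exp(-202e3 / (8.314 * 1122.15)) = 3.01488e-13 m^2/s
Step 2: J = D * (C1 - C2) / dx
J = 3.01488e-13 * (1.72 - 0.77) / 6.5e-03
J = 4.406e-11 kg/(m^2*s)


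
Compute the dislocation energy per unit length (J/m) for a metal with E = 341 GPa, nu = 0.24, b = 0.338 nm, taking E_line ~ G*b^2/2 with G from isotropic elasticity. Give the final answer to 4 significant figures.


Step 1: G = E / (2*(1+nu))
G = 341 / (2*(1+0.24)) = 137.5 GPa = 1.375e+11 Pa
Step 2: E_line = G*b^2/2
b = 0.338 nm = 3.38e-10 m
E_line = 0.5 * 1.375e+11 * (3.38e-10)^2 = 7.854e-09 J/m


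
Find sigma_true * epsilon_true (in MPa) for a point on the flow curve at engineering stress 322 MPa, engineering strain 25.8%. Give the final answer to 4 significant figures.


sigma_true = sigma_eng * (1 + epsilon_eng)
sigma_true = 322 * (1 + 0.258) = 405.076 MPa
epsilon_true = ln(1 + epsilon_eng)
epsilon_true = ln(1 + 0.258) = 0.229523
sigma_true * epsilon_true = 405.076 * 0.229523 = 92.97 MPa


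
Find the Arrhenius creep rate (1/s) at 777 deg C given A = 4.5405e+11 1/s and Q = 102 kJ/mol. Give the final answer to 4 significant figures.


rate = A * exp(-Q / (R*T))
T = 777 + 273.15 = 1050.15 K
rate = 4.5405e+11 * exp(-102e3 / (8.314 * 1050.15))
rate = 3.832e+06 1/s


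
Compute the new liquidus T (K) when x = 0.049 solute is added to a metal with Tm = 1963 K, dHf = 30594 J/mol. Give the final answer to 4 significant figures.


dT = R*Tm^2*x / dHf
dT = 8.314 * 1963^2 * 0.049 / 30594
dT = 51.311 K
T_new = 1963 - 51.311 = 1912 K


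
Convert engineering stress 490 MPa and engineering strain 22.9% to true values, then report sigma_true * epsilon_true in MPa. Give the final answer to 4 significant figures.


sigma_true = sigma_eng * (1 + epsilon_eng)
sigma_true = 490 * (1 + 0.229) = 602.21 MPa
epsilon_true = ln(1 + epsilon_eng)
epsilon_true = ln(1 + 0.229) = 0.206201
sigma_true * epsilon_true = 602.21 * 0.206201 = 124.2 MPa


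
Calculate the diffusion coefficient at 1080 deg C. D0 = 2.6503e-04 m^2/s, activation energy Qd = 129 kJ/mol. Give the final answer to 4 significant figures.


D = D0 * exp(-Qd / (R*T))
T = 1353.15 K
D = 2.6503e-04 * exp(-129e3 / (8.314 * 1353.15))
D = 2.776e-09 m^2/s


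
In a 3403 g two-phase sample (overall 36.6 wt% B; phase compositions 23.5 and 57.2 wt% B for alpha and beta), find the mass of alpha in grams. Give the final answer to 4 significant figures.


f_alpha = (C_beta - C0) / (C_beta - C_alpha)
f_alpha = (57.2 - 36.6) / (57.2 - 23.5) = 0.611276
m_alpha = f_alpha * m_total = 0.611276 * 3403 = 2080 g


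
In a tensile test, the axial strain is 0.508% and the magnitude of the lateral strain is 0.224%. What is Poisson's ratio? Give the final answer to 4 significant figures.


nu = -epsilon_lat / epsilon_axial
Lateral strain is contraction (negative), so using magnitudes:
nu = 0.224 / 0.508
nu = 0.4409


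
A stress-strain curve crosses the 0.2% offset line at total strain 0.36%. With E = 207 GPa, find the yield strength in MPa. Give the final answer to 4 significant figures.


Offset strain = 0.002
Elastic strain at yield = total_strain - offset = 3.6e-03 - 0.002 = 1.6e-03
sigma_y = E * elastic_strain = 207000 * 1.6e-03
sigma_y = 331.2 MPa


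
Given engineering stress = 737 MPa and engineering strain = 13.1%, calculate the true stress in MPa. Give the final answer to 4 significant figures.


sigma_true = sigma_eng * (1 + epsilon_eng)
sigma_true = 737 * (1 + 0.131)
sigma_true = 833.5 MPa


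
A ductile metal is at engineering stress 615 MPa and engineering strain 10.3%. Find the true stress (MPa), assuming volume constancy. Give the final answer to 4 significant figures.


sigma_true = sigma_eng * (1 + epsilon_eng)
sigma_true = 615 * (1 + 0.103)
sigma_true = 678.3 MPa


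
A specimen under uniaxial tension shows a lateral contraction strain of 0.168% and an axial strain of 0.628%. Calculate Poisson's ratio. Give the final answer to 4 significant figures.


nu = -epsilon_lat / epsilon_axial
Lateral strain is contraction (negative), so using magnitudes:
nu = 0.168 / 0.628
nu = 0.2675


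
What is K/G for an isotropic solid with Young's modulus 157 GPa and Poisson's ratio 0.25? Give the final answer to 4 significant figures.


G = E / (2*(1+nu))
G = 157 / (2*(1+0.25)) = 62.8 GPa
K = E / (3*(1-2*nu))
K = 157 / (3*(1-2*0.25)) = 104.667 GPa
K/G = 104.667 / 62.8 = 1.667


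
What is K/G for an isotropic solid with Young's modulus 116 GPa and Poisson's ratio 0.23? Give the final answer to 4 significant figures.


G = E / (2*(1+nu))
G = 116 / (2*(1+0.23)) = 47.1545 GPa
K = E / (3*(1-2*nu))
K = 116 / (3*(1-2*0.23)) = 71.6049 GPa
K/G = 71.6049 / 47.1545 = 1.519


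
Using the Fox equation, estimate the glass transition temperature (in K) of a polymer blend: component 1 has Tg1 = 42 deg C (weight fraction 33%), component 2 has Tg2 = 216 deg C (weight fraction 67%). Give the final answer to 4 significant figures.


1/Tg = w1/Tg1 + w2/Tg2 (in Kelvin)
Tg1 = 315.15 K, Tg2 = 489.15 K
1/Tg = 0.33/315.15 + 0.67/489.15
Tg = 413.8 K


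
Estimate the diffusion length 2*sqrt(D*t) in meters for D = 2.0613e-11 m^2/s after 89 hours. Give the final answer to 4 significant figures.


t = 89 hr = 320400 s
Diffusion length = 2*sqrt(D*t)
= 2*sqrt(2.0613e-11 * 320400)
= 5.14e-03 m


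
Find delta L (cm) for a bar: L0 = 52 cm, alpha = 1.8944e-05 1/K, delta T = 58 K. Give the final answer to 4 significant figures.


dL = L0 * alpha * dT
dL = 52 * 1.8944e-05 * 58
dL = 0.05714 cm


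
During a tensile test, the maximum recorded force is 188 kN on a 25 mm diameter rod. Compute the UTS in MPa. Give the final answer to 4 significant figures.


A0 = pi*(d/2)^2 = pi*(25/2)^2 = 490.874 mm^2
UTS = F_max / A0 = 188*1000 / 490.874
UTS = 383 MPa


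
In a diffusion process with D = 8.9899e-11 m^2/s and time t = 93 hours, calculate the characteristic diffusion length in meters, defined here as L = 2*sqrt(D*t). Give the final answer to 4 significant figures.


t = 93 hr = 334800 s
Diffusion length = 2*sqrt(D*t)
= 2*sqrt(8.9899e-11 * 334800)
= 0.01097 m


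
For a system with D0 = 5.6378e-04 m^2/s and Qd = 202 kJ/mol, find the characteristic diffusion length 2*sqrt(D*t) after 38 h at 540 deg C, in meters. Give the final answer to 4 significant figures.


Step 1: D = D0 * exp(-Qd/(R*T))
T = 813.15 K
D = 5.6378e-04 * exp(-202e3 / (8.314 * 813.15)) = 5.95233e-17 m^2/s
Step 2: L = 2*sqrt(D*t)
t = 38 h = 136800 s
L = 2*sqrt(5.95233e-17 * 136800) = 5.707e-06 m


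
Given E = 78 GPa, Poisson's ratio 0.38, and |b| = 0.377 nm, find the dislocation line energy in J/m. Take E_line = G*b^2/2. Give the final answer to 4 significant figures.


Step 1: G = E / (2*(1+nu))
G = 78 / (2*(1+0.38)) = 28.2609 GPa = 2.82609e+10 Pa
Step 2: E_line = G*b^2/2
b = 0.377 nm = 3.77e-10 m
E_line = 0.5 * 2.82609e+10 * (3.77e-10)^2 = 2.008e-09 J/m
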